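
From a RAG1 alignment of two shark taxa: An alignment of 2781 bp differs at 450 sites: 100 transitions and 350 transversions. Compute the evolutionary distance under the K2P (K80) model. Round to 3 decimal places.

P = 100/2781 ≈ 0.035958 and Q = 350/2781 ≈ 0.125854.
Under the Kimura two-parameter model, d = −½ ln(1 − 2P − Q) − ¼ ln(1 − 2Q).
1 − 2P − Q = 0.80223, giving −½ ln(0.80223) = 0.110180.
1 − 2Q = 0.748292, giving −¼ ln(0.748292) = 0.072491.
d = 0.110180 + 0.072491 = 0.182671.

0.183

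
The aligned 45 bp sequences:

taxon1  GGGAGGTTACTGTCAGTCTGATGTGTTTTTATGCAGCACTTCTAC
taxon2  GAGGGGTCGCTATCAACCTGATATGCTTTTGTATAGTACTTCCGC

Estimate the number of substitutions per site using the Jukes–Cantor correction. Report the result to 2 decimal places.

The sequences differ at 15 of 45 sites, so p = 15/45 ≈ 0.333333.
d = −(3/4) ln(1 − 4p/3) = −0.75 ln(1 − 0.444444) = −0.75 ln(0.555556)
  = −0.75 × (-0.587786) = 0.440840 substitutions/site.

0.44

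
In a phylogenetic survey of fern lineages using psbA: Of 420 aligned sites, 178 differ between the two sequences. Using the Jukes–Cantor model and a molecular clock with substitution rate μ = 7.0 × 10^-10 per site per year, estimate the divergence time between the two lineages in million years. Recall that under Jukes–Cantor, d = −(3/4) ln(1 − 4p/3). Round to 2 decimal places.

p = 178/420 ≈ 0.42381.
d = −(3/4) ln(1 − 4p/3) = −0.75 ln(1 − 0.56508) = −0.75 ln(0.43492)
  = −0.75 × (-0.832593) = 0.624445 substitutions/site.
Under a molecular clock d = 2μt, so t = d/(2μ) = 0.624445 / (2 × 7.0 × 10^-10) = 446.03 million years.

446.03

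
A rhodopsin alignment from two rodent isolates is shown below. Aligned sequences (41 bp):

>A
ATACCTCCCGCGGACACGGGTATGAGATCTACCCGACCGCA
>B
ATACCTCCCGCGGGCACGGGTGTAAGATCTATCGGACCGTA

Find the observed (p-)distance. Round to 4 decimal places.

0.1463

The sequences differ at 6 of 41 positions (sites 14, 22, 24, 32, 34, 40).
p = 6/41 = 0.146341… ≈ 0.1463 (to 4 d.p.).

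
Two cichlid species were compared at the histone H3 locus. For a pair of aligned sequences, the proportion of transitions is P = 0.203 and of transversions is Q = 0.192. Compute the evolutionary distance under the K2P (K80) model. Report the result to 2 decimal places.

Under the Kimura two-parameter model, d = −½ ln(1 − 2P − Q) − ¼ ln(1 − 2Q).
1 − 2P − Q = 0.402, giving −½ ln(0.402) = 0.455652.
1 − 2Q = 0.616, giving −¼ ln(0.616) = 0.121127.
d = 0.455652 + 0.121127 = 0.576779.

0.58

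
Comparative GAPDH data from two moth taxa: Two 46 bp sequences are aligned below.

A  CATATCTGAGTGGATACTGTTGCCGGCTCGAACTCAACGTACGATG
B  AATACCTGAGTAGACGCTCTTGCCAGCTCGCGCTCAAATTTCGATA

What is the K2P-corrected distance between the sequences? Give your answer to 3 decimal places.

Of 46 sites, 7 differences are transitions and 6 are transversions, so P = 7/46 ≈ 0.152174 and Q = 6/46 ≈ 0.130435.
Under the Kimura two-parameter model, d = −½ ln(1 − 2P − Q) − ¼ ln(1 − 2Q).
1 − 2P − Q = 0.565217, giving −½ ln(0.565217) = 0.285273.
1 − 2Q = 0.73913, giving −¼ ln(0.73913) = 0.075570.
d = 0.285273 + 0.075570 = 0.360843.

0.361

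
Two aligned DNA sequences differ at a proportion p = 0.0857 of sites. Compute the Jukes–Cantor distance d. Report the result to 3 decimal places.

d = −(3/4) ln(1 − 4p/3) = −0.75 ln(1 − 0.114267) = −0.75 ln(0.885733)
  = −0.75 × (-0.121340) = 0.091005 substitutions/site.

0.091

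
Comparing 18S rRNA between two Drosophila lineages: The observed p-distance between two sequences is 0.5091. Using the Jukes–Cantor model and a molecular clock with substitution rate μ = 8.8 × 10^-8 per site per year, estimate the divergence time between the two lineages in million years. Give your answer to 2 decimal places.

d = −(3/4) ln(1 − 4p/3) = −0.75 ln(1 − 0.6788) = −0.75 ln(0.3212)
  = −0.75 × (-1.135691) = 0.851768 substitutions/site.
Under a molecular clock d = 2μt, so t = d/(2μ) = 0.851768 / (2 × 8.8 × 10^-8) = 4.84 million years.

4.84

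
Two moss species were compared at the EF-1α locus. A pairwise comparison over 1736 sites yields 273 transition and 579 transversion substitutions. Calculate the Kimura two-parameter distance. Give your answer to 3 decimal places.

0.797

P = 273/1736 ≈ 0.157258 and Q = 579/1736 ≈ 0.333525.
Under the Kimura two-parameter model, d = −½ ln(1 − 2P − Q) − ¼ ln(1 − 2Q).
1 − 2P − Q = 0.351959, giving −½ ln(0.351959) = 0.522120.
1 − 2Q = 0.33295, giving −¼ ln(0.33295) = 0.274941.
d = 0.522120 + 0.274941 = 0.797061.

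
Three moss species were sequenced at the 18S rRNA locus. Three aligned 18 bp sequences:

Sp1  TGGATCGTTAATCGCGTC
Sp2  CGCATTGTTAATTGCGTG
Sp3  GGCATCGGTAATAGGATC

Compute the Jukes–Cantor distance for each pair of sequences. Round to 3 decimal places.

d(Sp1,Sp2) = 0.347, d(Sp1,Sp3) = 0.441, d(Sp2,Sp3) = 0.548

Sp1–Sp2: 5/18 sites differ → p ≈ 0.277778, d = −0.75 ln(1 − 0.370371) = 0.346968 ≈ 0.347.
Sp1–Sp3: 6/18 sites differ → p ≈ 0.333333, d = −0.75 ln(1 − 0.444444) = 0.440839 ≈ 0.441.
Sp2–Sp3: 7/18 sites differ → p ≈ 0.388889, d = −0.75 ln(1 − 0.518519) = 0.548166 ≈ 0.548.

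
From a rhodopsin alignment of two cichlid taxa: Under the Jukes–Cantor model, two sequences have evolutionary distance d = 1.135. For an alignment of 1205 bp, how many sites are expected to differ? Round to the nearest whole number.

705

Invert JC69: p = (3/4)(1 − e^(−4d/3)) = 0.75 × (1 − e^(-1.513333)) = 0.75 × (1 − 0.220175) = 0.584869.
Expected differing sites = pL ≈ 0.584869 × 1205 = 704.767145 ≈ 705.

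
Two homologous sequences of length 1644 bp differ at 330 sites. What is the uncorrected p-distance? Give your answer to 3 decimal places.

p = 330/1644 = 0.200729… ≈ 0.201 (to 3 d.p.).

0.201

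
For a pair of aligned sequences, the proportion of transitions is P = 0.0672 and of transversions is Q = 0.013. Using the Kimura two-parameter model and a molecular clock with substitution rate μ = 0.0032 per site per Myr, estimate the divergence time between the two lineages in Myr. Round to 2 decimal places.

13.49

Under the Kimura two-parameter model, d = −½ ln(1 − 2P − Q) − ¼ ln(1 − 2Q).
1 − 2P − Q = 0.8526, giving −½ ln(0.8526) = 0.079732.
1 − 2Q = 0.974, giving −¼ ln(0.974) = 0.006586.
d = 0.079732 + 0.006586 = 0.086318.
Under a molecular clock d = 2μt, so t = d/(2μ) = 0.086318 / (2 × 0.0032) = 13.49 Myr.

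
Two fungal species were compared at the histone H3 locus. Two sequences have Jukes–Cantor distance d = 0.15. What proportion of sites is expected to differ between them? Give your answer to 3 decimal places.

0.136

p = (3/4)(1 − e^(−4d/3)) = 0.75 × (1 − e^(-0.2)) = 0.75 × (1 − 0.818731) = 0.135952.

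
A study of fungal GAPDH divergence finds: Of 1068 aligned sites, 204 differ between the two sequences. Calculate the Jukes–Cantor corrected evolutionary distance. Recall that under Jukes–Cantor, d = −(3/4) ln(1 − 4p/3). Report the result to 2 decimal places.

0.22

p = 204/1068 ≈ 0.191011.
d = −(3/4) ln(1 − 4p/3) = −0.75 ln(1 − 0.254681) = −0.75 ln(0.745319)
  = −0.75 × (-0.293943) = 0.220457 substitutions/site.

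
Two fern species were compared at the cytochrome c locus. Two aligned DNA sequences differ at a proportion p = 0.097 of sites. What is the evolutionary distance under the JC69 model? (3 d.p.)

0.104

d = −(3/4) ln(1 − 4p/3) = −0.75 ln(1 − 0.129333) = −0.75 ln(0.870667)
  = −0.75 × (-0.138496) = 0.103872 substitutions/site.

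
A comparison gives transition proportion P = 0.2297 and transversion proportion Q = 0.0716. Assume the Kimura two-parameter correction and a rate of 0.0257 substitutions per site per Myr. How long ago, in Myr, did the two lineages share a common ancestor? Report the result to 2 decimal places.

8.12

Under the Kimura two-parameter model, d = −½ ln(1 − 2P − Q) − ¼ ln(1 − 2Q).
1 − 2P − Q = 0.469, giving −½ ln(0.469) = 0.378576.
1 − 2Q = 0.8568, giving −¼ ln(0.8568) = 0.038638.
d = 0.378576 + 0.038638 = 0.417214.
Under a molecular clock d = 2μt, so t = d/(2μ) = 0.417214 / (2 × 0.0257) = 8.12 Myr.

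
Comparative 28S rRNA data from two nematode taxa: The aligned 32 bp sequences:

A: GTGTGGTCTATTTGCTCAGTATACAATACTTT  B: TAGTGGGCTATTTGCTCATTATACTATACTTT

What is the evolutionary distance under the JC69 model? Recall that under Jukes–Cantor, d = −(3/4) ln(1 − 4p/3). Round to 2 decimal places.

0.18

The sequences differ at 5 of 32 sites (1, 2, 7, 19, 25), so p = 5/32 = 0.15625.
d = −(3/4) ln(1 − 4p/3) = −0.75 ln(1 − 0.208333) = −0.75 ln(0.791667)
  = −0.75 × (-0.233614) = 0.175211 substitutions/site.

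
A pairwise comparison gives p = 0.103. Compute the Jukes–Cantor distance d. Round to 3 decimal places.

0.111

d = −(3/4) ln(1 − 4p/3) = −0.75 ln(1 − 0.137333) = −0.75 ln(0.862667)
  = −0.75 × (-0.147727) = 0.110795 substitutions/site.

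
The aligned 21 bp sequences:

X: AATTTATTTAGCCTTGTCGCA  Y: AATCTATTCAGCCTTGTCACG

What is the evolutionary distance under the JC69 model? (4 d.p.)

The sequences differ at 4 of 21 sites (4, 9, 19, 21), so p = 4/21 ≈ 0.190476.
d = −(3/4) ln(1 − 4p/3) = −0.75 ln(1 − 0.253968) = −0.75 ln(0.746032)
  = −0.75 × (-0.292987) = 0.219740 substitutions/site.

0.2197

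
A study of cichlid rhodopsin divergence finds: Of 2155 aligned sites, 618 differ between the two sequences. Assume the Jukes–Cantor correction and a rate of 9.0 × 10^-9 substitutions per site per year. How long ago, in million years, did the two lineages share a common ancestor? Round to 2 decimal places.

p = 618/2155 ≈ 0.286775.
d = −(3/4) ln(1 − 4p/3) = −0.75 ln(1 − 0.382367) = −0.75 ln(0.617633)
  = −0.75 × (-0.481861) = 0.361396 substitutions/site.
Under a molecular clock d = 2μt, so t = d/(2μ) = 0.361396 / (2 × 9.0 × 10^-9) = 20.08 million years.

20.08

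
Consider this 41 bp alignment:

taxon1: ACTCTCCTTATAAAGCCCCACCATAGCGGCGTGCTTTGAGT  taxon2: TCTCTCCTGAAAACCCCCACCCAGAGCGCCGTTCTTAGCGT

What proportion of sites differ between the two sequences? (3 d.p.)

0.293

The sequences differ at 12 of 41 positions.
p = 12/41 = 0.292682… ≈ 0.293 (to 3 d.p.).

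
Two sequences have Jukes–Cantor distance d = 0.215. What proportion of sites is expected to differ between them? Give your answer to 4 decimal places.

p = (3/4)(1 − e^(−4d/3)) = 0.75 × (1 − e^(-0.286667)) = 0.75 × (1 − 0.750762) = 0.186929.

0.1869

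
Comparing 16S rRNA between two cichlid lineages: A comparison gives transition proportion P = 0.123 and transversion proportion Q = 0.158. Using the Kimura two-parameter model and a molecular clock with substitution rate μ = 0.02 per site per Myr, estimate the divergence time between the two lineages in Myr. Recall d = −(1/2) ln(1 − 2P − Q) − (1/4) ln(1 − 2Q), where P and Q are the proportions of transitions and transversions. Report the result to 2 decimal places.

Under the Kimura two-parameter model, d = −½ ln(1 − 2P − Q) − ¼ ln(1 − 2Q).
1 − 2P − Q = 0.596, giving −½ ln(0.596) = 0.258757.
1 − 2Q = 0.684, giving −¼ ln(0.684) = 0.094949.
d = 0.258757 + 0.094949 = 0.353706.
Under a molecular clock d = 2μt, so t = d/(2μ) = 0.353706 / (2 × 0.02) = 8.84 Myr.

8.84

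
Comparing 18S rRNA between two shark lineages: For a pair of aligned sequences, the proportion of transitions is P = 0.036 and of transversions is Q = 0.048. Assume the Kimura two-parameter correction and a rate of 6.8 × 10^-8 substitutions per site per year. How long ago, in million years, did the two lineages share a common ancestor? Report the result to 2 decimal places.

0.66

Under the Kimura two-parameter model, d = −½ ln(1 − 2P − Q) − ¼ ln(1 − 2Q).
1 − 2P − Q = 0.88, giving −½ ln(0.88) = 0.063917.
1 − 2Q = 0.904, giving −¼ ln(0.904) = 0.025231.
d = 0.063917 + 0.025231 = 0.089148.
Under a molecular clock d = 2μt, so t = d/(2μ) = 0.089148 / (2 × 6.8 × 10^-8) = 0.66 million years.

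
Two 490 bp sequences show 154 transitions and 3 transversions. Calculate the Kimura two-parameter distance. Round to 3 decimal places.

0.507

P = 154/490 ≈ 0.314286 and Q = 3/490 ≈ 0.006122.
Under the Kimura two-parameter model, d = −½ ln(1 − 2P − Q) − ¼ ln(1 − 2Q).
1 − 2P − Q = 0.365306, giving −½ ln(0.365306) = 0.503510.
1 − 2Q = 0.987756, giving −¼ ln(0.987756) = 0.003080.
d = 0.503510 + 0.003080 = 0.506590.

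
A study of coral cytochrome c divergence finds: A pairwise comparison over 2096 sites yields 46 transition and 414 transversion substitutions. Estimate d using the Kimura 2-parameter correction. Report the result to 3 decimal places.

P = 46/2096 ≈ 0.021947 and Q = 414/2096 ≈ 0.197519.
Under the Kimura two-parameter model, d = −½ ln(1 − 2P − Q) − ¼ ln(1 − 2Q).
1 − 2P − Q = 0.758587, giving −½ ln(0.758587) = 0.138149.
1 − 2Q = 0.604962, giving −¼ ln(0.604962) = 0.125647.
d = 0.138149 + 0.125647 = 0.263796.

0.264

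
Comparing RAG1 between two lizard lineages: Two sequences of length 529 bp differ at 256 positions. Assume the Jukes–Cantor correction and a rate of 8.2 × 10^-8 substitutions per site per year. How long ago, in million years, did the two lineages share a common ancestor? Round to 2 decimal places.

4.74

p = 256/529 ≈ 0.483932.
d = −(3/4) ln(1 − 4p/3) = −0.75 ln(1 − 0.645243) = −0.75 ln(0.354757)
  = −0.75 × (-1.036322) = 0.777242 substitutions/site.
Under a molecular clock d = 2μt, so t = d/(2μ) = 0.777242 / (2 × 8.2 × 10^-8) = 4.74 million years.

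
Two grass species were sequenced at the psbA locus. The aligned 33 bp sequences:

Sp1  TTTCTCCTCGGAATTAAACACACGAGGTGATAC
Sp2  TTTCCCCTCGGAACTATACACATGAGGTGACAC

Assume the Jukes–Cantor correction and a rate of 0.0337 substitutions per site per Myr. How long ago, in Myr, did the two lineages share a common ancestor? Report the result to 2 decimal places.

2.51

The sequences differ at 5 of 33 sites (5, 14, 17, 23, 31), so p = 5/33 ≈ 0.151515.
d = −(3/4) ln(1 − 4p/3) = −0.75 ln(1 − 0.20202) = −0.75 ln(0.79798)
  = −0.75 × (-0.225672) = 0.169254 substitutions/site.
Under a molecular clock d = 2μt, so t = d/(2μ) = 0.169254 / (2 × 0.0337) = 2.51 Myr.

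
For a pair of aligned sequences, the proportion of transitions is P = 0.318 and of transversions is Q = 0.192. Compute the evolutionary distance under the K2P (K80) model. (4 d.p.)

1.0013

Under the Kimura two-parameter model, d = −½ ln(1 − 2P − Q) − ¼ ln(1 − 2Q).
1 − 2P − Q = 0.172, giving −½ ln(0.172) = 0.880130.
1 − 2Q = 0.616, giving −¼ ln(0.616) = 0.121127.
d = 0.880130 + 0.121127 = 1.001257.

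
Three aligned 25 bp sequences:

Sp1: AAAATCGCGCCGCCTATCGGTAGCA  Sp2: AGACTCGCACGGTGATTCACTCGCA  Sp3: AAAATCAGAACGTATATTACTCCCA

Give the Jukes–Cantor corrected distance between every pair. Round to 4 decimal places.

Sp1–Sp2: 11/25 sites differ → p = 0.44, d = −0.75 ln(1 − 0.586667) = 0.662626 ≈ 0.6626.
Sp1–Sp3: 11/25 sites differ → p = 0.44, d = −0.75 ln(1 − 0.586667) = 0.662626 ≈ 0.6626.
Sp2–Sp3: 11/25 sites differ → p = 0.44, d = −0.75 ln(1 − 0.586667) = 0.662626 ≈ 0.6626.

d(Sp1,Sp2) = 0.6626, d(Sp1,Sp3) = 0.6626, d(Sp2,Sp3) = 0.6626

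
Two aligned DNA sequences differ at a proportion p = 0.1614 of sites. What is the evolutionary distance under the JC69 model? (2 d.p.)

d = −(3/4) ln(1 − 4p/3) = −0.75 ln(1 − 0.2152) = −0.75 ln(0.7848)
  = −0.75 × (-0.242326) = 0.181745 substitutions/site.

0.18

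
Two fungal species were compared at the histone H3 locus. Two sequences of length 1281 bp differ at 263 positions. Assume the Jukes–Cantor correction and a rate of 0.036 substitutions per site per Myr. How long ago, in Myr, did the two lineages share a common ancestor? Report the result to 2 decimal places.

3.33

p = 263/1281 ≈ 0.205308.
d = −(3/4) ln(1 − 4p/3) = −0.75 ln(1 − 0.273744) = −0.75 ln(0.726256)
  = −0.75 × (-0.319853) = 0.239890 substitutions/site.
Under a molecular clock d = 2μt, so t = d/(2μ) = 0.239890 / (2 × 0.036) = 3.33 Myr.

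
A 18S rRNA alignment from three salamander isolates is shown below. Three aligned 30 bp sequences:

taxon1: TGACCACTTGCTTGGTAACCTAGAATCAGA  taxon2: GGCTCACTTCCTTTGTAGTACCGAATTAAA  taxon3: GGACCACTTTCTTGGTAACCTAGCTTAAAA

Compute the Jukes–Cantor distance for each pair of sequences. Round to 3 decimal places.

taxon1–taxon2: 12/30 sites differ → p = 0.4, d = −0.75 ln(1 − 0.533333) = 0.571605 ≈ 0.572.
taxon1–taxon3: 6/30 sites differ → p = 0.2, d = −0.75 ln(1 − 0.266667) = 0.232617 ≈ 0.233.
taxon2–taxon3: 12/30 sites differ → p = 0.4, d = −0.75 ln(1 − 0.533333) = 0.571605 ≈ 0.572.

d(taxon1,taxon2) = 0.572, d(taxon1,taxon3) = 0.233, d(taxon2,taxon3) = 0.572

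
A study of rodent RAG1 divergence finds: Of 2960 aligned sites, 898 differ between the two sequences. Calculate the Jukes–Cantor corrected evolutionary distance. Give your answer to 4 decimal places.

0.3888

p = 898/2960 ≈ 0.303378.
d = −(3/4) ln(1 − 4p/3) = −0.75 ln(1 − 0.404504) = −0.75 ln(0.595496)
  = −0.75 × (-0.518361) = 0.388771 substitutions/site.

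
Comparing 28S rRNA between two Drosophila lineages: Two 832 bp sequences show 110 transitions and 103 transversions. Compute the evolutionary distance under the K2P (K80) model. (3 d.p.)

P = 110/832 ≈ 0.132212 and Q = 103/832 ≈ 0.123798.
Under the Kimura two-parameter model, d = −½ ln(1 − 2P − Q) − ¼ ln(1 − 2Q).
1 − 2P − Q = 0.611778, giving −½ ln(0.611778) = 0.245693.
1 − 2Q = 0.752404, giving −¼ ln(0.752404) = 0.071120.
d = 0.245693 + 0.071120 = 0.316813.

0.317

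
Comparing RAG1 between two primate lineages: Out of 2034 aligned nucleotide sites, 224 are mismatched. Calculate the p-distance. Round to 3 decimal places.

p = 224/2034 = 0.110127… ≈ 0.110 (to 3 d.p.).

0.110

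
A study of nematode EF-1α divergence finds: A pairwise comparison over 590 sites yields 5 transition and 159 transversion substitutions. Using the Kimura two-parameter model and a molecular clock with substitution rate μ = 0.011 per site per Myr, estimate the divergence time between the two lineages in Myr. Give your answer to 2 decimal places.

P = 5/590 ≈ 0.008475 and Q = 159/590 ≈ 0.269492.
Under the Kimura two-parameter model, d = −½ ln(1 − 2P − Q) − ¼ ln(1 − 2Q).
1 − 2P − Q = 0.713558, giving −½ ln(0.713558) = 0.168746.
1 − 2Q = 0.461016, giving −¼ ln(0.461016) = 0.193581.
d = 0.168746 + 0.193581 = 0.362327.
Under a molecular clock d = 2μt, so t = d/(2μ) = 0.362327 / (2 × 0.011) = 16.47 Myr.

16.47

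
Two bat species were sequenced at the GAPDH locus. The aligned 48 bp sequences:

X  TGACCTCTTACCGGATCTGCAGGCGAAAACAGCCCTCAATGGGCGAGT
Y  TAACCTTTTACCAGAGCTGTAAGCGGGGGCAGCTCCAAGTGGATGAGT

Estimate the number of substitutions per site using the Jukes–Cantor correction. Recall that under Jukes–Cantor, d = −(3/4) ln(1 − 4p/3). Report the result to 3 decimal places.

0.441

The sequences differ at 16 of 48 sites, so p = 16/48 ≈ 0.333333.
d = −(3/4) ln(1 − 4p/3) = −0.75 ln(1 − 0.444444) = −0.75 ln(0.555556)
  = −0.75 × (-0.587786) = 0.440840 substitutions/site.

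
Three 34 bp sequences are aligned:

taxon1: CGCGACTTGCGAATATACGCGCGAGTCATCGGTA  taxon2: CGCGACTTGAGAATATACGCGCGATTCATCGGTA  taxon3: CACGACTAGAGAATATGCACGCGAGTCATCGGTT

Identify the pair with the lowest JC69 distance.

taxon1–taxon2: 2/34 differ, p = 0.059, d = 0.061.
taxon1–taxon3: 6/34 differ, p = 0.176, d = 0.201.
taxon2–taxon3: 6/34 differ, p = 0.176, d = 0.201.
The smallest distance is between taxon1 and taxon2.

taxon1 and taxon2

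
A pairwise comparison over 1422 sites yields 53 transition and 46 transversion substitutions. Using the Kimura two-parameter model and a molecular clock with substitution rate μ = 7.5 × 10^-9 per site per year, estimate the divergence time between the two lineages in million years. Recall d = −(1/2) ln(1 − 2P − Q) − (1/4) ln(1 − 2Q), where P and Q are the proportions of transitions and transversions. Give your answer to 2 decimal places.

P = 53/1422 ≈ 0.037271 and Q = 46/1422 ≈ 0.032349.
Under the Kimura two-parameter model, d = −½ ln(1 − 2P − Q) − ¼ ln(1 − 2Q).
1 − 2P − Q = 0.893109, giving −½ ln(0.893109) = 0.056523.
1 − 2Q = 0.935302, giving −¼ ln(0.935302) = 0.016721.
d = 0.056523 + 0.016721 = 0.073244.
Under a molecular clock d = 2μt, so t = d/(2μ) = 0.073244 / (2 × 7.5 × 10^-9) = 4.88 million years.

4.88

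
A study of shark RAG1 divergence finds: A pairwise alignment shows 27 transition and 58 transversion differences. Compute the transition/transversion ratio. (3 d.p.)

0.466

R = 27/58 = 0.465517… ≈ 0.466 (to 3 d.p.).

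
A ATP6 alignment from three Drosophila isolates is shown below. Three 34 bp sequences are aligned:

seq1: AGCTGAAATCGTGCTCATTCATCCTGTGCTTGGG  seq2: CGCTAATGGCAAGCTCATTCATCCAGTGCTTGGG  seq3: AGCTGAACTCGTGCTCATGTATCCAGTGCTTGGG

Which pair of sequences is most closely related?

seq1 and seq3

seq1–seq2: 8/34 differ, p = 0.235, d = 0.282.
seq1–seq3: 4/34 differ, p = 0.118, d = 0.128.
seq2–seq3: 9/34 differ, p = 0.265, d = 0.326.
The smallest distance is between seq1 and seq3.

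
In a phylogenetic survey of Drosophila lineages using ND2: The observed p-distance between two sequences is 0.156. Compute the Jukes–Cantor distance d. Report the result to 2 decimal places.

0.17

d = −(3/4) ln(1 − 4p/3) = −0.75 ln(1 − 0.208) = −0.75 ln(0.792)
  = −0.75 × (-0.233194) = 0.174896 substitutions/site.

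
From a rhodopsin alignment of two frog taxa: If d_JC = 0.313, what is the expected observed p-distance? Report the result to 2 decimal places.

p = (3/4)(1 − e^(−4d/3)) = 0.75 × (1 − e^(-0.417333)) = 0.75 × (1 − 0.658802) = 0.255899.

0.26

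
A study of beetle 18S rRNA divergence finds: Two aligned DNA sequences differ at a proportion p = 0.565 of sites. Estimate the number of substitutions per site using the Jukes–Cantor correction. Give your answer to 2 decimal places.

d = −(3/4) ln(1 − 4p/3) = −0.75 ln(1 − 0.753333) = −0.75 ln(0.246667)
  = −0.75 × (-1.399716) = 1.049787 substitutions/site.

1.05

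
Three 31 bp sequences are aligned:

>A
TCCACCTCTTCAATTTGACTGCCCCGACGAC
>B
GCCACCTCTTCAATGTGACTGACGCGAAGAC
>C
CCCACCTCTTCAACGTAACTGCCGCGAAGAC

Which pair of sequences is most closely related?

A–B: 5/31 differ, p = 0.161, d = 0.182.
A–C: 6/31 differ, p = 0.194, d = 0.224.
B–C: 4/31 differ, p = 0.129, d = 0.142.
The smallest distance is between B and C.

B and C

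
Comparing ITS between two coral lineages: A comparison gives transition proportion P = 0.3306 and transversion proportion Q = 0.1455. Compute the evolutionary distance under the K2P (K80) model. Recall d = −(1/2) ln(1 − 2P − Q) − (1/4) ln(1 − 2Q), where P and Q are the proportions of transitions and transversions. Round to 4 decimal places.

0.9077

Under the Kimura two-parameter model, d = −½ ln(1 − 2P − Q) − ¼ ln(1 − 2Q).
1 − 2P − Q = 0.1933, giving −½ ln(0.1933) = 0.821756.
1 − 2Q = 0.709, giving −¼ ln(0.709) = 0.085975.
d = 0.821756 + 0.085975 = 0.907731.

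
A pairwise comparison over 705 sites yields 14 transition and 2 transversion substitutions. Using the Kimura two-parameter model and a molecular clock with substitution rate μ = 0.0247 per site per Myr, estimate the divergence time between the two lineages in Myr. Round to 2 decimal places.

0.47

P = 14/705 ≈ 0.019858 and Q = 2/705 ≈ 0.002837.
Under the Kimura two-parameter model, d = −½ ln(1 − 2P − Q) − ¼ ln(1 − 2Q).
1 − 2P − Q = 0.957447, giving −½ ln(0.957447) = 0.021742.
1 − 2Q = 0.994326, giving −¼ ln(0.994326) = 0.001423.
d = 0.021742 + 0.001423 = 0.023165.
Under a molecular clock d = 2μt, so t = d/(2μ) = 0.023165 / (2 × 0.0247) = 0.47 Myr.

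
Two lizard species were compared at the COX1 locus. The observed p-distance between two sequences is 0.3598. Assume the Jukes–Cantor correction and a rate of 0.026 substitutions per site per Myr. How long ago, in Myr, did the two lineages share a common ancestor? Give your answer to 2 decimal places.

9.42

d = −(3/4) ln(1 − 4p/3) = −0.75 ln(1 − 0.479733) = −0.75 ln(0.520267)
  = −0.75 × (-0.653413) = 0.490060 substitutions/site.
Under a molecular clock d = 2μt, so t = d/(2μ) = 0.490060 / (2 × 0.026) = 9.42 Myr.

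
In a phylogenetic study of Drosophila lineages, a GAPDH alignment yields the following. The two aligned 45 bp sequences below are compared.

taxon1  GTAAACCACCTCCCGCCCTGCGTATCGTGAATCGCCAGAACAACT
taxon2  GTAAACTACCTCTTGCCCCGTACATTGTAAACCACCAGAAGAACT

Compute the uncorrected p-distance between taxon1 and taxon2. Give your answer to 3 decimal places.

0.267

The sequences differ at 12 of 45 positions.
p = 12/45 = 0.266666… ≈ 0.267 (to 3 d.p.).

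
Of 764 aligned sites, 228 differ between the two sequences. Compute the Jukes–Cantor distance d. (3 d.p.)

p = 228/764 ≈ 0.298429.
d = −(3/4) ln(1 − 4p/3) = −0.75 ln(1 − 0.397905) = −0.75 ln(0.602095)
  = −0.75 × (-0.507340) = 0.380505 substitutions/site.

0.381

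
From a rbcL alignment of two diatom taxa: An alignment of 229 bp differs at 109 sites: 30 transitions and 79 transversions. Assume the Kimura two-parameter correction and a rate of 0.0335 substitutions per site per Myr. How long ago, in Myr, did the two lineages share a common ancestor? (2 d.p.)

11.34

P = 30/229 ≈ 0.131004 and Q = 79/229 ≈ 0.344978.
Under the Kimura two-parameter model, d = −½ ln(1 − 2P − Q) − ¼ ln(1 − 2Q).
1 − 2P − Q = 0.393014, giving −½ ln(0.393014) = 0.466955.
1 − 2Q = 0.310044, giving −¼ ln(0.310044) = 0.292760.
d = 0.466955 + 0.292760 = 0.759715.
Under a molecular clock d = 2μt, so t = d/(2μ) = 0.759715 / (2 × 0.0335) = 11.34 Myr.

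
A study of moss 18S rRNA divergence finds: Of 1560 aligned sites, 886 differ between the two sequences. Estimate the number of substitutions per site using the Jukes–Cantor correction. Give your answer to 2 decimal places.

1.06

p = 886/1560 ≈ 0.567949.
d = −(3/4) ln(1 − 4p/3) = −0.75 ln(1 − 0.757265) = −0.75 ln(0.242735)
  = −0.75 × (-1.415785) = 1.061839 substitutions/site.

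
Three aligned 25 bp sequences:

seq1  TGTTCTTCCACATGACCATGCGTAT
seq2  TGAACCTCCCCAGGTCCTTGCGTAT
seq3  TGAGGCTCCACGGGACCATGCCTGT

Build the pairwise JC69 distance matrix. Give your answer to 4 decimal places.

seq1–seq2: 7/25 sites differ → p = 0.28, d = −0.75 ln(1 − 0.373333) = 0.350505 ≈ 0.3505.
seq1–seq3: 8/25 sites differ → p = 0.32, d = −0.75 ln(1 − 0.426667) = 0.417216 ≈ 0.4172.
seq2–seq3: 8/25 sites differ → p = 0.32, d = −0.75 ln(1 − 0.426667) = 0.417216 ≈ 0.4172.

d(seq1,seq2) = 0.3505, d(seq1,seq3) = 0.4172, d(seq2,seq3) = 0.4172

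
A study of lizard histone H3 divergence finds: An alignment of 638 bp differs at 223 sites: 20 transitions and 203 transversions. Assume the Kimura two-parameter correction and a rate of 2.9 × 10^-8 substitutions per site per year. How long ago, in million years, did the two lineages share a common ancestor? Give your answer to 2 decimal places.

P = 20/638 ≈ 0.031348 and Q = 203/638 ≈ 0.318182.
Under the Kimura two-parameter model, d = −½ ln(1 − 2P − Q) − ¼ ln(1 − 2Q).
1 − 2P − Q = 0.619122, giving −½ ln(0.619122) = 0.239726.
1 − 2Q = 0.363636, giving −¼ ln(0.363636) = 0.252900.
d = 0.239726 + 0.252900 = 0.492626.
Under a molecular clock d = 2μt, so t = d/(2μ) = 0.492626 / (2 × 2.9 × 10^-8) = 8.49 million years.

8.49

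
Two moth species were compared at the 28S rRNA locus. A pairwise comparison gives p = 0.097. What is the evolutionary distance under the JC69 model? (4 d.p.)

0.1039

d = −(3/4) ln(1 − 4p/3) = −0.75 ln(1 − 0.129333) = −0.75 ln(0.870667)
  = −0.75 × (-0.138496) = 0.103872 substitutions/site.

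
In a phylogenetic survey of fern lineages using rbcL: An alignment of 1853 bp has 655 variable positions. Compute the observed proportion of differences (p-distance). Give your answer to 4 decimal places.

0.3535

p = 655/1853 = 0.353480… ≈ 0.3535 (to 4 d.p.).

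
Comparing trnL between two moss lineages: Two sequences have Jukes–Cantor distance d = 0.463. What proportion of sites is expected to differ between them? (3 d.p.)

0.345

p = (3/4)(1 − e^(−4d/3)) = 0.75 × (1 − e^(-0.617333)) = 0.75 × (1 − 0.539381) = 0.345464.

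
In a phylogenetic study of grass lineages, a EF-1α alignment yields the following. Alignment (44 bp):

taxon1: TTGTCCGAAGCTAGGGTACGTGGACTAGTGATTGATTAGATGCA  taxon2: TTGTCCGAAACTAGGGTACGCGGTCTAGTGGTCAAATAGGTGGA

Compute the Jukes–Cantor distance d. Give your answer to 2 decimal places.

0.24

The sequences differ at 9 of 44 sites (10, 21, 24, 31, 33, 34, 36, 40, 43), so p = 9/44 ≈ 0.204545.
d = −(3/4) ln(1 − 4p/3) = −0.75 ln(1 − 0.272727) = −0.75 ln(0.727273)
  = −0.75 × (-0.318453) = 0.238840 substitutions/site.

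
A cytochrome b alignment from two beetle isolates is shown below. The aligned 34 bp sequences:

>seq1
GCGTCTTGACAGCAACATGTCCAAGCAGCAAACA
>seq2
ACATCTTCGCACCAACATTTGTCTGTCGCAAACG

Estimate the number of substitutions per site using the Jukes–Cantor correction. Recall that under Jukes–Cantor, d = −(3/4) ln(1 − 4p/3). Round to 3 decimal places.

0.535

The sequences differ at 13 of 34 sites, so p = 13/34 ≈ 0.382353.
d = −(3/4) ln(1 − 4p/3) = −0.75 ln(1 − 0.509804) = −0.75 ln(0.490196)
  = −0.75 × (-0.712950) = 0.534713 substitutions/site.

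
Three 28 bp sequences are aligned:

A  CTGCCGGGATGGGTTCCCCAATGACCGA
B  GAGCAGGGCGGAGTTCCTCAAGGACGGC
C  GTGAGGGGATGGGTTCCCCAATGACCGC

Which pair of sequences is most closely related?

A and C

A–B: 10/28 differ, p = 0.357, d = 0.485.
A–C: 4/28 differ, p = 0.143, d = 0.158.
B–C: 9/28 differ, p = 0.321, d = 0.420.
The smallest distance is between A and C.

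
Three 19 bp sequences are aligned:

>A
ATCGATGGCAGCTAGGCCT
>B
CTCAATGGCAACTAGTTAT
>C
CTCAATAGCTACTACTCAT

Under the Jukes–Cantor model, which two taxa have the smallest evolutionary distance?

A–B: 6/19 differ, p = 0.316, d = 0.410.
A–C: 8/19 differ, p = 0.421, d = 0.618.
B–C: 4/19 differ, p = 0.211, d = 0.247.
The smallest distance is between B and C.

B and C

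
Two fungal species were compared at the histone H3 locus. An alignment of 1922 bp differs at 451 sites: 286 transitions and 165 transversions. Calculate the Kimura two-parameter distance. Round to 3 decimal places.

P = 286/1922 ≈ 0.148803 and Q = 165/1922 ≈ 0.085848.
Under the Kimura two-parameter model, d = −½ ln(1 − 2P − Q) − ¼ ln(1 − 2Q).
1 − 2P − Q = 0.616546, giving −½ ln(0.616546) = 0.241811.
1 − 2Q = 0.828304, giving −¼ ln(0.828304) = 0.047094.
d = 0.241811 + 0.047094 = 0.288905.

0.289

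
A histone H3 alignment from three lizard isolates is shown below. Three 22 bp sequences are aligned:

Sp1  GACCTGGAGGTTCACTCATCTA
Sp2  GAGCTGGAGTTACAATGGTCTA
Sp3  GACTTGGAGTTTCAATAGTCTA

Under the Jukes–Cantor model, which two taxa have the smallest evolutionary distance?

Sp2 and Sp3

Sp1–Sp2: 6/22 differ, p = 0.273, d = 0.339.
Sp1–Sp3: 5/22 differ, p = 0.227, d = 0.271.
Sp2–Sp3: 4/22 differ, p = 0.182, d = 0.208.
The smallest distance is between Sp2 and Sp3.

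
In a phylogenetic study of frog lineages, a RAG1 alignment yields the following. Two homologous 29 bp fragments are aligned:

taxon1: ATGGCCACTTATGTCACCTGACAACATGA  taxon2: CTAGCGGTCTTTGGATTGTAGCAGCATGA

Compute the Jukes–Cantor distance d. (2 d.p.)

0.88

The sequences differ at 15 of 29 sites, so p = 15/29 ≈ 0.517241.
d = −(3/4) ln(1 − 4p/3) = −0.75 ln(1 − 0.689655) = −0.75 ln(0.310345)
  = −0.75 × (-1.170071) = 0.877553 substitutions/site.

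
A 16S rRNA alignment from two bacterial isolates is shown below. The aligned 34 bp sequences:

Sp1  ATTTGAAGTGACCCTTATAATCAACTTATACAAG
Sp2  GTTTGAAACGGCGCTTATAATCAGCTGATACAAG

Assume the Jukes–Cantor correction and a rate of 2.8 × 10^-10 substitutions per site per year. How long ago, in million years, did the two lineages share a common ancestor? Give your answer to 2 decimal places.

The sequences differ at 7 of 34 sites (1, 8, 9, 11, 13, 24, 27), so p = 7/34 ≈ 0.205882.
d = −(3/4) ln(1 − 4p/3) = −0.75 ln(1 − 0.274509) = −0.75 ln(0.725491)
  = −0.75 × (-0.320907) = 0.240680 substitutions/site.
Under a molecular clock d = 2μt, so t = d/(2μ) = 0.240680 / (2 × 2.8 × 10^-10) = 429.79 million years.

429.79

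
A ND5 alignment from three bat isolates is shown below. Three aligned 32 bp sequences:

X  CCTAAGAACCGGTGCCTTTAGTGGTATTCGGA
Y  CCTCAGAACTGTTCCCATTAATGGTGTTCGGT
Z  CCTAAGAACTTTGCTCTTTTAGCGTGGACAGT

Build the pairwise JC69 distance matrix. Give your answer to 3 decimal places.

d(X,Y) = 0.304, d(X,Z) = 0.736, d(Y,Z) = 0.460

X–Y: 8/32 sites differ → p = 0.25, d = −0.75 ln(1 − 0.333333) = 0.304098 ≈ 0.304.
X–Z: 15/32 sites differ → p = 0.46875, d = −0.75 ln(1 − 0.625) = 0.735622 ≈ 0.736.
Y–Z: 11/32 sites differ → p = 0.34375, d = −0.75 ln(1 − 0.458333) = 0.459828 ≈ 0.460.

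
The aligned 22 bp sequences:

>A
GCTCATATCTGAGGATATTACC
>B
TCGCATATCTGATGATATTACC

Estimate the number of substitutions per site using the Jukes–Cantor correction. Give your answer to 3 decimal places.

The sequences differ at 3 of 22 sites (1, 3, 13), so p = 3/22 ≈ 0.136364.
d = −(3/4) ln(1 − 4p/3) = −0.75 ln(1 − 0.181819) = −0.75 ln(0.818181)
  = −0.75 × (-0.200672) = 0.150504 substitutions/site.

0.151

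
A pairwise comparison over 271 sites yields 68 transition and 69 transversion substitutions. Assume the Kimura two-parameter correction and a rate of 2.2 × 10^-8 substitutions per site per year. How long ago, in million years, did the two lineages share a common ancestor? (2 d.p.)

20.09

P = 68/271 ≈ 0.250923 and Q = 69/271 ≈ 0.254613.
Under the Kimura two-parameter model, d = −½ ln(1 − 2P − Q) − ¼ ln(1 − 2Q).
1 − 2P − Q = 0.243541, giving −½ ln(0.243541) = 0.706235.
1 − 2Q = 0.490774, giving −¼ ln(0.490774) = 0.177943.
d = 0.706235 + 0.177943 = 0.884178.
Under a molecular clock d = 2μt, so t = d/(2μ) = 0.884178 / (2 × 2.2 × 10^-8) = 20.09 million years.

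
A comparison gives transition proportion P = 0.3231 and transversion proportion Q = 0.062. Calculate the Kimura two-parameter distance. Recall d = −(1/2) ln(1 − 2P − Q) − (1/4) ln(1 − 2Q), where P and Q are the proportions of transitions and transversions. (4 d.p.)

Under the Kimura two-parameter model, d = −½ ln(1 − 2P − Q) − ¼ ln(1 − 2Q).
1 − 2P − Q = 0.2918, giving −½ ln(0.2918) = 0.615843.
1 − 2Q = 0.876, giving −¼ ln(0.876) = 0.033097.
d = 0.615843 + 0.033097 = 0.648940.

0.6489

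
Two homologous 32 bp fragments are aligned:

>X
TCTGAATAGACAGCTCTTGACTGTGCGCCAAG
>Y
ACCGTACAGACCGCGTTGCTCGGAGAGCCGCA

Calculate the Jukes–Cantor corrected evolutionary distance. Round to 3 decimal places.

The sequences differ at 16 of 32 sites, so p = 16/32 = 0.5.
d = −(3/4) ln(1 − 4p/3) = −0.75 ln(1 − 0.666667) = −0.75 ln(0.333333)
  = −0.75 × (-1.098613) = 0.823960 substitutions/site.

0.824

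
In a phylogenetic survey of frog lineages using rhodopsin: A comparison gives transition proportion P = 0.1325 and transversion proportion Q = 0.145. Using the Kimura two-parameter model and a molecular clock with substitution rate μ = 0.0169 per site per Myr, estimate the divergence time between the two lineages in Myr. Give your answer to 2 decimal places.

Under the Kimura two-parameter model, d = −½ ln(1 − 2P − Q) − ¼ ln(1 − 2Q).
1 − 2P − Q = 0.59, giving −½ ln(0.59) = 0.263816.
1 − 2Q = 0.71, giving −¼ ln(0.71) = 0.085623.
d = 0.263816 + 0.085623 = 0.349439.
Under a molecular clock d = 2μt, so t = d/(2μ) = 0.349439 / (2 × 0.0169) = 10.34 Myr.

10.34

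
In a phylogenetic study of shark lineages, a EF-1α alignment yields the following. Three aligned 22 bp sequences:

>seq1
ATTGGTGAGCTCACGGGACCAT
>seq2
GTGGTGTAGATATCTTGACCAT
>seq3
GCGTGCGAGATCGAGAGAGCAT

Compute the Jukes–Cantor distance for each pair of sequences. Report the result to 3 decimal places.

d(seq1,seq2) = 0.699, d(seq1,seq3) = 0.699, d(seq2,seq3) = 0.824

seq1–seq2: 10/22 sites differ → p ≈ 0.454545, d = −0.75 ln(1 − 0.60606) = 0.698667 ≈ 0.699.
seq1–seq3: 10/22 sites differ → p ≈ 0.454545, d = −0.75 ln(1 − 0.60606) = 0.698667 ≈ 0.699.
seq2–seq3: 11/22 sites differ → p = 0.5, d = −0.75 ln(1 − 0.666667) = 0.823960 ≈ 0.824.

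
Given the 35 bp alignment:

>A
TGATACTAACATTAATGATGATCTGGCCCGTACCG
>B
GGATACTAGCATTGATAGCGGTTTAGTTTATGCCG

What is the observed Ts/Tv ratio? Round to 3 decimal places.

Transitions are A↔G and C↔T; transversions are all other mismatches.
Transitions: 13. Transversions: 1.
R = 13/1 = 13.000.

13.000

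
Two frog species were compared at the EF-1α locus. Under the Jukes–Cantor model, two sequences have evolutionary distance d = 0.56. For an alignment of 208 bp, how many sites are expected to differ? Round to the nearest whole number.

82

Invert JC69: p = (3/4)(1 − e^(−4d/3)) = 0.75 × (1 − e^(-0.746667)) = 0.75 × (1 − 0.473944) = 0.394542.
Expected differing sites = pL ≈ 0.394542 × 208 = 82.064736 ≈ 82.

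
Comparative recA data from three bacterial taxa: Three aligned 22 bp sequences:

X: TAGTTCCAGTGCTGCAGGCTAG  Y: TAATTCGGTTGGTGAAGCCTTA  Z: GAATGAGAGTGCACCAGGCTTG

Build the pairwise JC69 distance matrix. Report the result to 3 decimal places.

d(X,Y) = 0.591, d(X,Z) = 0.497, d(Y,Z) = 0.824

X–Y: 9/22 sites differ → p ≈ 0.409091, d = −0.75 ln(1 − 0.545455) = 0.591344 ≈ 0.591.
X–Z: 8/22 sites differ → p ≈ 0.363636, d = −0.75 ln(1 − 0.484848) = 0.497470 ≈ 0.497.
Y–Z: 11/22 sites differ → p = 0.5, d = −0.75 ln(1 − 0.666667) = 0.823960 ≈ 0.824.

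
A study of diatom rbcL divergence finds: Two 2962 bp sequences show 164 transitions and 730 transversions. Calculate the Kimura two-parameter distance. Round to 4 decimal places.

0.3907

P = 164/2962 ≈ 0.055368 and Q = 730/2962 ≈ 0.246455.
Under the Kimura two-parameter model, d = −½ ln(1 − 2P − Q) − ¼ ln(1 − 2Q).
1 − 2P − Q = 0.642809, giving −½ ln(0.642809) = 0.220954.
1 − 2Q = 0.50709, giving −¼ ln(0.50709) = 0.169767.
d = 0.220954 + 0.169767 = 0.390721.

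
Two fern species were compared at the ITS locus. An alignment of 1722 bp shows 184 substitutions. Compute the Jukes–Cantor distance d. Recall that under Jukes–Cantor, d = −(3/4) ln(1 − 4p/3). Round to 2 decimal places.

0.12

p = 184/1722 ≈ 0.106852.
d = −(3/4) ln(1 − 4p/3) = −0.75 ln(1 − 0.142469) = −0.75 ln(0.857531)
  = −0.75 × (-0.153698) = 0.115274 substitutions/site.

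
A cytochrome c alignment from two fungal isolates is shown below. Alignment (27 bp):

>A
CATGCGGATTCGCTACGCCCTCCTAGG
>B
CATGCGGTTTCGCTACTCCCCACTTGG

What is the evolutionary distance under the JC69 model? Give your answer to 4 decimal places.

0.2127

The sequences differ at 5 of 27 sites (8, 17, 21, 22, 25), so p = 5/27 ≈ 0.185185.
d = −(3/4) ln(1 − 4p/3) = −0.75 ln(1 − 0.246913) = −0.75 ln(0.753087)
  = −0.75 × (-0.283575) = 0.212681 substitutions/site.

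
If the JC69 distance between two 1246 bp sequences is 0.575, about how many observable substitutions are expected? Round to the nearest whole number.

500

Invert JC69: p = (3/4)(1 − e^(−4d/3)) = 0.75 × (1 − e^(-0.766667)) = 0.75 × (1 − 0.464559) = 0.401581.
Expected differing sites = pL ≈ 0.401581 × 1246 = 500.369926 ≈ 500.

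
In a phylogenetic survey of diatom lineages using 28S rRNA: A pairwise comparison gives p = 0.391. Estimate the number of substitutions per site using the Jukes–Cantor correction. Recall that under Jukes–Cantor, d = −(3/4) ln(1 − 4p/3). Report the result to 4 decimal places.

d = −(3/4) ln(1 − 4p/3) = −0.75 ln(1 − 0.521333) = −0.75 ln(0.478667)
  = −0.75 × (-0.736750) = 0.552563 substitutions/site.

0.5526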